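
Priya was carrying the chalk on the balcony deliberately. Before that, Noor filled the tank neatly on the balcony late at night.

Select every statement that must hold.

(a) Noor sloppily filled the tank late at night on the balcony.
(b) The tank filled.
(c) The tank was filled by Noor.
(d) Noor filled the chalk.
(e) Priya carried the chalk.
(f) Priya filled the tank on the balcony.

(b), (c), (e)

(a) Not entailed — 'sloppily' adds a manner not in (and inconsistent with) the original.
(b) Entailed — 'Noor filled the tank' is causative; it entails the inchoative 'the tank filled'.
(c) Entailed — dropping 'neatly', 'on the balcony', 'late at night' leaves a sub-description the original still satisfies.
(d) Not entailed — Noor filled the tank, not the chalk; the chalk belongs to the carrying event.
(e) Entailed — 'carry' is an activity; 'was carrying' entails that some carrying happened, so 'carried' holds.
(f) Not entailed — the passage has Noor filling the tank, not Priya.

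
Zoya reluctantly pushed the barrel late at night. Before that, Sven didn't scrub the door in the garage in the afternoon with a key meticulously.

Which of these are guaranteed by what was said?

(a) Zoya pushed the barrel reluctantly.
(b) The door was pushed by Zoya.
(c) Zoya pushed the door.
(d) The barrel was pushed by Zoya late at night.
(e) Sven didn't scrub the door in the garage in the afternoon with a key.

(a), (d)

(a) Entailed — dropping 'late at night' leaves a sub-description the original still satisfies.
(b) Not entailed — Zoya pushed the barrel, not the door; the door belongs to the scrubbing event.
(c) Not entailed — Zoya pushed the barrel, not the door; the door belongs to the scrubbing event.
(d) Entailed — this follows by dropping conjuncts from the pushing event's description.
(e) Not entailed — dropping 'meticulously' under negation is not valid — the original leaves open that Sven scrubbed the door some other way.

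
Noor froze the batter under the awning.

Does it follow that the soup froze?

Nothing is said about any soup; only the batter is affected.

no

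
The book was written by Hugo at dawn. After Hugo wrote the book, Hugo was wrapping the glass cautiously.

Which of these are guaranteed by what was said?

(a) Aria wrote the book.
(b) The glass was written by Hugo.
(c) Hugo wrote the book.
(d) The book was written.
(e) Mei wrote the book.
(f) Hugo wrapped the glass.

(c), (d)

(a) Not entailed — the passage has Hugo writing the book, not Aria.
(b) Not entailed — Hugo wrote the book, not the glass; the glass belongs to the wrapping event.
(c) Entailed — every conjunct here is already in the original writing event.
(d) Entailed — every conjunct here is already in the original writing event.
(e) Not entailed — the passage has Hugo writing the book, not Mei.
(f) Not entailed — 'was wrapping' is progressive on an accomplishment; it does not entail the completed 'wrapped'.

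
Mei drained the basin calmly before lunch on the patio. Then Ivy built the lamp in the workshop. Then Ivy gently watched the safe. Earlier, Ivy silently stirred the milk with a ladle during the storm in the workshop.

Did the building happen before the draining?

no

The narrative orders the draining before the building.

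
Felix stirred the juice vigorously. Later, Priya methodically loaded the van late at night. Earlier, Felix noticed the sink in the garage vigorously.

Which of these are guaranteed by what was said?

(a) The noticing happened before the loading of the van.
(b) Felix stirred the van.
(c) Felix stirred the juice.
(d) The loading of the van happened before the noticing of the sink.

(a) Entailed — the narrative places the noticing before the loading.
(b) Not entailed — Felix stirred the juice, not the van; the van belongs to the loading event.
(c) Entailed — every conjunct here is already in the original stirring event.
(d) Not entailed — the narrative places the noticing before the loading, not after.

(a), (c)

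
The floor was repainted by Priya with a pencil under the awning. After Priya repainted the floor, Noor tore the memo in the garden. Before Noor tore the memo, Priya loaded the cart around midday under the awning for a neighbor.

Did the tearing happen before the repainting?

The narrative orders the repainting before the tearing.

no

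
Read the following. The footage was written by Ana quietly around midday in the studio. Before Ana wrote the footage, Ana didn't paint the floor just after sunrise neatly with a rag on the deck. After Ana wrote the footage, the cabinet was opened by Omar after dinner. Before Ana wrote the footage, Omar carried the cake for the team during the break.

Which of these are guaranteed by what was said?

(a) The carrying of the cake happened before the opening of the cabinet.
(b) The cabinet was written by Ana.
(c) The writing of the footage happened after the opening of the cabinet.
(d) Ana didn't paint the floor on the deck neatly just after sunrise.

(a) Entailed — the narrative places the carrying before the opening.
(b) Not entailed — Ana wrote the footage, not the cabinet; the cabinet belongs to the opening event.
(c) Not entailed — the narrative places the writing before the opening, not after.
(d) Not entailed — dropping 'with a rag' under negation is not valid — the original leaves open that Ana painted the floor some other way.

(a)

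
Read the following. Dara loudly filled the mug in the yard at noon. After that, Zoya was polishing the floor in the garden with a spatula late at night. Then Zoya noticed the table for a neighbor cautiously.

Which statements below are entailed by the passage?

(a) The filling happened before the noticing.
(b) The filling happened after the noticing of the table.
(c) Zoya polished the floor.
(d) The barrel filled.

(a) Entailed — the narrative places the filling before the noticing.
(b) Not entailed — the narrative places the filling before the noticing, not after.
(c) Entailed — 'polish' is an activity; 'was polishing' entails that some polishing happened, so 'polished' holds.
(d) Not entailed — the mug is what filled, not the barrel.

(a), (c)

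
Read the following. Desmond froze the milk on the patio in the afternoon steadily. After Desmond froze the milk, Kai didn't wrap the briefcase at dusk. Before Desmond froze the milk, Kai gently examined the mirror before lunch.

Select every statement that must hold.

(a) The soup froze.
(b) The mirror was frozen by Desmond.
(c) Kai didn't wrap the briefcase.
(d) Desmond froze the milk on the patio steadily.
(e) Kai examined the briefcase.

(a) Not entailed — the milk is what froze, not the soup.
(b) Not entailed — Desmond froze the milk, not the mirror; the mirror belongs to the examining event.
(c) Not entailed — dropping 'at dusk' under negation is not valid — the original leaves open that Kai wrapped the briefcase some other way.
(d) Entailed — every conjunct here is already in the original freezing event.
(e) Not entailed — Kai examined the mirror, not the briefcase; the briefcase belongs to the wrapping event.

(d)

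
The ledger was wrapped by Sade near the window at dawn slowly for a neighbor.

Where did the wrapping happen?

'near the window' marks the location of the wrapping event.

near the window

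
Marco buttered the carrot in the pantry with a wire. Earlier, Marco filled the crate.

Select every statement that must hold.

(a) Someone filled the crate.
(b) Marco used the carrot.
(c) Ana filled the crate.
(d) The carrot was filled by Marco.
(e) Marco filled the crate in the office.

(a) Entailed — every conjunct here is already in the original filling event.
(b) Not entailed — the carrot is the patient, not an instrument — Marco used a wire.
(c) Not entailed — the passage has Marco filling the crate, not Ana.
(d) Not entailed — Marco filled the crate, not the carrot; the carrot belongs to the buttering event.
(e) Not entailed — 'in the office' adds information not in the original event.

(a)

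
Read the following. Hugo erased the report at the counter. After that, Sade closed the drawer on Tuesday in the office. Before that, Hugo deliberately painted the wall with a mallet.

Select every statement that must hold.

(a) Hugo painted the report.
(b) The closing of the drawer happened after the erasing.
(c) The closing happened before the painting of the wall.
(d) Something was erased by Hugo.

(a) Not entailed — Hugo painted the wall, not the report; the report belongs to the erasing event.
(b) Entailed — the narrative places the erasing before the closing.
(c) Not entailed — the narrative places the painting before the closing, not after.
(d) Entailed — the original entails any weakening of itself; this just drops 'at the counter' and generalizes the patient.

(b), (d)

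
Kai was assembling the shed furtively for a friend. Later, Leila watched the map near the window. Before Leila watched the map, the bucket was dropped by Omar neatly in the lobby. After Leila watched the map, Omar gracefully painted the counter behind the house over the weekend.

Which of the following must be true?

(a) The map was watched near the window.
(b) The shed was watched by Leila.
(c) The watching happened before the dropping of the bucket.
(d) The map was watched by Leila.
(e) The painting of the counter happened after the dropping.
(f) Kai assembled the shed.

(a), (d), (e)

(a) Entailed — the original entails any weakening of itself; this just generalizes the agent.
(b) Not entailed — Leila watched the map, not the shed; the shed belongs to the assembling event.
(c) Not entailed — the narrative places the dropping before the watching, not after.
(d) Entailed — dropping 'near the window' leaves a sub-description the original still satisfies.
(e) Entailed — the narrative places the dropping before the painting.
(f) Not entailed — 'was assembling' is progressive on an accomplishment; it does not entail the completed 'assembled'.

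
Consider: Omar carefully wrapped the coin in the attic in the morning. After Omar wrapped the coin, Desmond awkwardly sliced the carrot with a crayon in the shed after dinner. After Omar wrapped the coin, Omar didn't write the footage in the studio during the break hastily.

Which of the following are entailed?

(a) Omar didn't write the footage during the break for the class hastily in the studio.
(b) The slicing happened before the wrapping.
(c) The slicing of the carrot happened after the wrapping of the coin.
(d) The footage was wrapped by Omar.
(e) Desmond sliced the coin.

(a), (c)

(a) Entailed — under negation, adding a further restriction is entailed: if no such writing event occurred, none occurred for the class either.
(b) Not entailed — the narrative places the wrapping before the slicing, not after.
(c) Entailed — the narrative places the wrapping before the slicing.
(d) Not entailed — Omar wrapped the coin, not the footage; the footage belongs to the writing event.
(e) Not entailed — Desmond sliced the carrot, not the coin; the coin belongs to the wrapping event.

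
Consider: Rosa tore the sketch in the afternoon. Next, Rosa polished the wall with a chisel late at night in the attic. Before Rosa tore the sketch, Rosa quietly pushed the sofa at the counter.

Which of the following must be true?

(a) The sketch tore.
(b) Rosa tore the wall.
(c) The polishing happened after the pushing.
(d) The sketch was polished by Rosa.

(a), (c)

(a) Entailed — 'Rosa tore the sketch' is causative; it entails the inchoative 'the sketch tore'.
(b) Not entailed — Rosa tore the sketch, not the wall; the wall belongs to the polishing event.
(c) Entailed — the narrative places the pushing before the polishing.
(d) Not entailed — Rosa polished the wall, not the sketch; the sketch belongs to the tearing event.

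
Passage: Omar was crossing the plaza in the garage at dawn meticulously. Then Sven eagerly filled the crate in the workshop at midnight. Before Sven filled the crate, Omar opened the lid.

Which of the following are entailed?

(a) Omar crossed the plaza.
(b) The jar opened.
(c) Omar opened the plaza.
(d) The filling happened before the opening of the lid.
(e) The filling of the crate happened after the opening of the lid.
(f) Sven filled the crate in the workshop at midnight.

(a) Not entailed — 'was crossing' is progressive on an accomplishment; it does not entail the completed 'crossed'.
(b) Not entailed — the lid is what opened, not the jar.
(c) Not entailed — Omar opened the lid, not the plaza; the plaza belongs to the crossing event.
(d) Not entailed — the narrative places the opening before the filling, not after.
(e) Entailed — the narrative places the opening before the filling.
(f) Entailed — the original entails any weakening of itself; this just drops 'eagerly'.

(e), (f)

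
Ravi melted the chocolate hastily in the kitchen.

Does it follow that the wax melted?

Nothing is said about any wax; only the chocolate is affected.

no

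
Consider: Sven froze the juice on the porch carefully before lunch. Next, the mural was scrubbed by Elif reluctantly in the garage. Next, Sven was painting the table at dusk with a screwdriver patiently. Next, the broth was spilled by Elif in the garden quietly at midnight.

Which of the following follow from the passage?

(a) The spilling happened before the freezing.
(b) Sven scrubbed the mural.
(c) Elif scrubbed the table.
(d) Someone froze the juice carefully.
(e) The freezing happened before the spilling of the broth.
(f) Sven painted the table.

(d), (e)

(a) Not entailed — the narrative places the freezing before the spilling, not after.
(b) Not entailed — the passage has Elif scrubbing the mural, not Sven.
(c) Not entailed — Elif scrubbed the mural, not the table; the table belongs to the painting event.
(d) Entailed — dropping 'on the porch', 'before lunch' and generalizing the agent leaves a sub-description the original still satisfies.
(e) Entailed — the narrative places the freezing before the spilling.
(f) Not entailed — 'was painting' is progressive on an accomplishment; it does not entail the completed 'painted'.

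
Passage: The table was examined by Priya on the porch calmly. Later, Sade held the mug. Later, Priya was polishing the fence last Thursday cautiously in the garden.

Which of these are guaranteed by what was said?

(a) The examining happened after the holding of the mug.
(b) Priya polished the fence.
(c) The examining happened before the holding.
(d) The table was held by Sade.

(b), (c)

(a) Not entailed — the narrative places the examining before the holding, not after.
(b) Entailed — 'polish' is an activity; 'was polishing' entails that some polishing happened, so 'polished' holds.
(c) Entailed — the narrative places the examining before the holding.
(d) Not entailed — Sade held the mug, not the table; the table belongs to the examining event.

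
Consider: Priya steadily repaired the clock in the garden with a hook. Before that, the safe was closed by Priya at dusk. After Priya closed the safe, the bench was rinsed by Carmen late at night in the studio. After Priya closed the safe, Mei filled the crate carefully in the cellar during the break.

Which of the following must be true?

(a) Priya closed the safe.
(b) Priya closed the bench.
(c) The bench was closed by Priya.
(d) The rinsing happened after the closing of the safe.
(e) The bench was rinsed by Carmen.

(a) Entailed — every conjunct here is already in the original closing event.
(b) Not entailed — Priya closed the safe, not the bench; the bench belongs to the rinsing event.
(c) Not entailed — Priya closed the safe, not the bench; the bench belongs to the rinsing event.
(d) Entailed — the narrative places the closing before the rinsing.
(e) Entailed — this follows by dropping conjuncts from the rinsing event's description.

(a), (d), (e)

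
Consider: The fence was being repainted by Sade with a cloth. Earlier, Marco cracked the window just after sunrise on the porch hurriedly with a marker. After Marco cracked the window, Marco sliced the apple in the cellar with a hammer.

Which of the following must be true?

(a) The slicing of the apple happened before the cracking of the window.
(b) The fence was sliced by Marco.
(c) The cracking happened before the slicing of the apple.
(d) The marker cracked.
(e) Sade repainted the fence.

(c)

(a) Not entailed — the narrative places the cracking before the slicing, not after.
(b) Not entailed — Marco sliced the apple, not the fence; the fence belongs to the repainting event.
(c) Entailed — the narrative places the cracking before the slicing.
(d) Not entailed — the window is what cracked, not the marker.
(e) Not entailed — 'was repainting' is progressive on an accomplishment; it does not entail the completed 'repainted'.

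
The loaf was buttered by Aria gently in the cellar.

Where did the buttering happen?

'in the cellar' marks the location of the buttering event.

in the cellar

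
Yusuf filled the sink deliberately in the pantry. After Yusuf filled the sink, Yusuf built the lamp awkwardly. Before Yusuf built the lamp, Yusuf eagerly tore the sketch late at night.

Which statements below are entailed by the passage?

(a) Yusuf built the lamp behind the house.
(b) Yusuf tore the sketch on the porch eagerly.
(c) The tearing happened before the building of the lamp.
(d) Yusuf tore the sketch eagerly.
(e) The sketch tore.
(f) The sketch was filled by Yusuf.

(c), (d), (e)

(a) Not entailed — 'behind the house' adds information not in the original event.
(b) Not entailed — 'on the porch' adds information not in the original event.
(c) Entailed — the narrative places the tearing before the building.
(d) Entailed — dropping 'late at night' leaves a sub-description the original still satisfies.
(e) Entailed — 'Yusuf tore the sketch' is causative; it entails the inchoative 'the sketch tore'.
(f) Not entailed — Yusuf filled the sink, not the sketch; the sketch belongs to the tearing event.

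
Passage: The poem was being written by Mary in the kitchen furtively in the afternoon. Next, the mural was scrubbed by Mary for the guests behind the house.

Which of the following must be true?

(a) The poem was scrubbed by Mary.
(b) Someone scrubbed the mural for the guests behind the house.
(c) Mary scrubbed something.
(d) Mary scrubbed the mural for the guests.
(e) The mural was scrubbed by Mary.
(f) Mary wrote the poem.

(a) Not entailed — Mary scrubbed the mural, not the poem; the poem belongs to the writing event.
(b) Entailed — generalizing the agent leaves a sub-description the original still satisfies.
(c) Entailed — the original entails any weakening of itself; this just drops 'for the guests', 'behind the house' and generalizes the patient.
(d) Entailed — this follows by dropping conjuncts from the scrubbing event's description.
(e) Entailed — this follows by dropping conjuncts from the scrubbing event's description.
(f) Not entailed — 'was writing' is progressive on an accomplishment; it does not entail the completed 'wrote'.

(b), (c), (d), (e)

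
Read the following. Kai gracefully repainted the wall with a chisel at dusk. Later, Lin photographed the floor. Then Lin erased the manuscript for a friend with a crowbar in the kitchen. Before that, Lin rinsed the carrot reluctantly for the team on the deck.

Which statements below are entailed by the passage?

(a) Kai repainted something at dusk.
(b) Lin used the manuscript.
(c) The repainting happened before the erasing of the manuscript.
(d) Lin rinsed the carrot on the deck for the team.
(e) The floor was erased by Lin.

(a) Entailed — the original entails any weakening of itself; this just drops 'gracefully', 'with a chisel' and generalizes the patient.
(b) Not entailed — the manuscript is the patient, not an instrument — Lin used a crowbar.
(c) Entailed — the narrative places the repainting before the erasing.
(d) Entailed — dropping 'reluctantly' leaves a sub-description the original still satisfies.
(e) Not entailed — Lin erased the manuscript, not the floor; the floor belongs to the photographing event.

(a), (c), (d)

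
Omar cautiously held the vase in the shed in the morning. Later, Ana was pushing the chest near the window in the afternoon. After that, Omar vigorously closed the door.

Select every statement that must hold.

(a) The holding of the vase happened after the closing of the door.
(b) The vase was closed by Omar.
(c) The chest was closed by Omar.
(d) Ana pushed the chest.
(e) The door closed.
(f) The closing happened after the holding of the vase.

(a) Not entailed — the narrative places the holding before the closing, not after.
(b) Not entailed — Omar closed the door, not the vase; the vase belongs to the holding event.
(c) Not entailed — Omar closed the door, not the chest; the chest belongs to the pushing event.
(d) Entailed — 'push' is an activity; 'was pushing' entails that some pushing happened, so 'pushed' holds.
(e) Entailed — 'Omar closed the door' is causative; it entails the inchoative 'the door closed'.
(f) Entailed — the narrative places the holding before the closing.

(d), (e), (f)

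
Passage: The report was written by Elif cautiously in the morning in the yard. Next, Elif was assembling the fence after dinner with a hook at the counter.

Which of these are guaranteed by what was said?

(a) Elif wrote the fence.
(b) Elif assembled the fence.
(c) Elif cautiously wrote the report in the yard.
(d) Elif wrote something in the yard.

(a) Not entailed — Elif wrote the report, not the fence; the fence belongs to the assembling event.
(b) Not entailed — 'was assembling' is progressive on an accomplishment; it does not entail the completed 'assembled'.
(c) Entailed — the original entails any weakening of itself; this just drops 'in the morning'.
(d) Entailed — the original entails any weakening of itself; this just drops 'in the morning', 'cautiously' and generalizes the patient.

(c), (d)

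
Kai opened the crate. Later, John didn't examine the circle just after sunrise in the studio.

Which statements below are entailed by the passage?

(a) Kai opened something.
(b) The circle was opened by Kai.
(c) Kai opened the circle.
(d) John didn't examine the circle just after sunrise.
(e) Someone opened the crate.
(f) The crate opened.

(a) Entailed — every conjunct here is already in the original opening event.
(b) Not entailed — Kai opened the crate, not the circle; the circle belongs to the examining event.
(c) Not entailed — Kai opened the crate, not the circle; the circle belongs to the examining event.
(d) Not entailed — dropping 'in the studio' under negation is not valid — the original leaves open that John examined the circle some other way.
(e) Entailed — this follows by dropping conjuncts from the opening event's description.
(f) Entailed — 'Kai opened the crate' is causative; it entails the inchoative 'the crate opened'.

(a), (e), (f)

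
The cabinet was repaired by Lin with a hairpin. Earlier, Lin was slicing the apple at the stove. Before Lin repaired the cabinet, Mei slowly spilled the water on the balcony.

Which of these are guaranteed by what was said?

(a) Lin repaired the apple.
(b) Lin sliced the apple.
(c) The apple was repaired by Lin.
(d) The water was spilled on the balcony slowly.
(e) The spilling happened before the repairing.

(d), (e)

(a) Not entailed — Lin repaired the cabinet, not the apple; the apple belongs to the slicing event.
(b) Not entailed — 'was slicing' is progressive on an accomplishment; it does not entail the completed 'sliced'.
(c) Not entailed — Lin repaired the cabinet, not the apple; the apple belongs to the slicing event.
(d) Entailed — generalizing the agent leaves a sub-description the original still satisfies.
(e) Entailed — the narrative places the spilling before the repairing.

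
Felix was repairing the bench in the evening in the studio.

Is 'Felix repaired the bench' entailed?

'was repairing' is progressive; for an accomplishment like 'repair the bench', it doesn't entail completion.

no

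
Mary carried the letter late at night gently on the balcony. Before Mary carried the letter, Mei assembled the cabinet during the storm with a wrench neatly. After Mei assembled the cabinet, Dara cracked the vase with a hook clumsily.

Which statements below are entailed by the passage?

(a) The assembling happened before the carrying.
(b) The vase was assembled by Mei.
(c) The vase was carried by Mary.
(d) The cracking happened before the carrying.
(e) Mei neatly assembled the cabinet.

(a), (e)

(a) Entailed — the narrative places the assembling before the carrying.
(b) Not entailed — Mei assembled the cabinet, not the vase; the vase belongs to the cracking event.
(c) Not entailed — Mary carried the letter, not the vase; the vase belongs to the cracking event.
(d) Not entailed — the narrative doesn't order the cracking relative to the carrying.
(e) Entailed — dropping 'with a wrench', 'during the storm' leaves a sub-description the original still satisfies.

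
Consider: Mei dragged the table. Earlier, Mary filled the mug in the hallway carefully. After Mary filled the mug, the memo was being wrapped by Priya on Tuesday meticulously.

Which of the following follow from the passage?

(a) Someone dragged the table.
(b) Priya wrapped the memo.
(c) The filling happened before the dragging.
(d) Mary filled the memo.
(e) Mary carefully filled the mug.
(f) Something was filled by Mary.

(a) Entailed — the original entails any weakening of itself; this just generalizes the agent.
(b) Not entailed — 'was wrapping' is progressive on an accomplishment; it does not entail the completed 'wrapped'.
(c) Entailed — the narrative places the filling before the dragging.
(d) Not entailed — Mary filled the mug, not the memo; the memo belongs to the wrapping event.
(e) Entailed — the original entails any weakening of itself; this just drops 'in the hallway'.
(f) Entailed — dropping 'carefully', 'in the hallway' and generalizing the patient leaves a sub-description the original still satisfies.

(a), (c), (e), (f)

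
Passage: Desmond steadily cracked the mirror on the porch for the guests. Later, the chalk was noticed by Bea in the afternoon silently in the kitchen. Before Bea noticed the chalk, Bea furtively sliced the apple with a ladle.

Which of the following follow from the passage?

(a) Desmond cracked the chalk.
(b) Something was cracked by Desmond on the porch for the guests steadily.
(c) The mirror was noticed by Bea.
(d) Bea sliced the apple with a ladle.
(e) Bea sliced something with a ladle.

(b), (d), (e)

(a) Not entailed — Desmond cracked the mirror, not the chalk; the chalk belongs to the noticing event.
(b) Entailed — this follows by dropping conjuncts from the cracking event's description.
(c) Not entailed — Bea noticed the chalk, not the mirror; the mirror belongs to the cracking event.
(d) Entailed — dropping 'furtively' leaves a sub-description the original still satisfies.
(e) Entailed — this follows by dropping conjuncts from the slicing event's description.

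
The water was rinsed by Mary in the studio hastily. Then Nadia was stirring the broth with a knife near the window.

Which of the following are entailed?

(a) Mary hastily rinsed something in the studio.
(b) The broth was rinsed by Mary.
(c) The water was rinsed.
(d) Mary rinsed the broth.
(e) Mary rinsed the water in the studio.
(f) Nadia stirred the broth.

(a), (c), (e), (f)

(a) Entailed — the original entails any weakening of itself; this just generalizes the patient.
(b) Not entailed — Mary rinsed the water, not the broth; the broth belongs to the stirring event.
(c) Entailed — this follows by dropping conjuncts from the rinsing event's description.
(d) Not entailed — Mary rinsed the water, not the broth; the broth belongs to the stirring event.
(e) Entailed — the original entails any weakening of itself; this just drops 'hastily'.
(f) Entailed — 'stir' is an activity; 'was stirring' entails that some stirring happened, so 'stirred' holds.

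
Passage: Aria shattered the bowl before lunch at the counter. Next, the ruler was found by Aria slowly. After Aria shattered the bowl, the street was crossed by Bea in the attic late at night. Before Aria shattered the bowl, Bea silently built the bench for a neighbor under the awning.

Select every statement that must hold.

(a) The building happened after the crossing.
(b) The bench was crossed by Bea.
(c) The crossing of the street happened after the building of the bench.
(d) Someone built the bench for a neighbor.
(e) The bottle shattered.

(a) Not entailed — the narrative places the building before the crossing, not after.
(b) Not entailed — Bea crossed the street, not the bench; the bench belongs to the building event.
(c) Entailed — the narrative places the building before the crossing.
(d) Entailed — this follows by dropping conjuncts from the building event's description.
(e) Not entailed — the bowl is what shattered, not the bottle.

(c), (d)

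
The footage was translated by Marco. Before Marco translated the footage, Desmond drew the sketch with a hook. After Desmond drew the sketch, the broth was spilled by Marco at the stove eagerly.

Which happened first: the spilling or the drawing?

The connectives place the drawing before the spilling.

the drawing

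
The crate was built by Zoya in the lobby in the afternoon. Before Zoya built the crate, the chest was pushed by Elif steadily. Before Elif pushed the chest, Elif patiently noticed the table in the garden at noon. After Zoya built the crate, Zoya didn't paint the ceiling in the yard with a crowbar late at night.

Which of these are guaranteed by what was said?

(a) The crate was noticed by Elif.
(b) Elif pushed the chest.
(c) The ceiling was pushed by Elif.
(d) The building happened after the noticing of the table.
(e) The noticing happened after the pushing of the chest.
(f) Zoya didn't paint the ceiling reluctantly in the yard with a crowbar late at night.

(b), (d), (f)

(a) Not entailed — Elif noticed the table, not the crate; the crate belongs to the building event.
(b) Entailed — this follows by dropping conjuncts from the pushing event's description.
(c) Not entailed — Elif pushed the chest, not the ceiling; the ceiling belongs to the painting event.
(d) Entailed — the narrative places the noticing before the building.
(e) Not entailed — the narrative places the noticing before the pushing, not after.
(f) Entailed — under negation, adding a further restriction is entailed: if no such painting event occurred, none occurred reluctantly either.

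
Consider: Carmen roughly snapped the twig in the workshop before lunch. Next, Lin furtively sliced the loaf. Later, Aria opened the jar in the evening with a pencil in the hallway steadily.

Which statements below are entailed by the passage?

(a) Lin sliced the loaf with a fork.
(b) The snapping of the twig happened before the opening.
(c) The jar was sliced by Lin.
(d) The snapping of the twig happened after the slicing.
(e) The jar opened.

(b), (e)

(a) Not entailed — 'with a fork' adds information not in the original event.
(b) Entailed — the narrative places the snapping before the opening.
(c) Not entailed — Lin sliced the loaf, not the jar; the jar belongs to the opening event.
(d) Not entailed — the narrative places the snapping before the slicing, not after.
(e) Entailed — 'Aria opened the jar' is causative; it entails the inchoative 'the jar opened'.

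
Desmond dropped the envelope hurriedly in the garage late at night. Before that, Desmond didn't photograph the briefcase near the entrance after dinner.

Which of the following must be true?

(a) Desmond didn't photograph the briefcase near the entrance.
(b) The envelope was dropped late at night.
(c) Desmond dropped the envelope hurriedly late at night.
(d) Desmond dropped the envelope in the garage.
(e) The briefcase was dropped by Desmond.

(b), (c), (d)

(a) Not entailed — dropping 'after dinner' under negation is not valid — the original leaves open that Desmond photographed the briefcase some other way.
(b) Entailed — the original entails any weakening of itself; this just drops 'in the garage', 'hurriedly' and generalizes the agent.
(c) Entailed — every conjunct here is already in the original dropping event.
(d) Entailed — this follows by dropping conjuncts from the dropping event's description.
(e) Not entailed — Desmond dropped the envelope, not the briefcase; the briefcase belongs to the photographing event.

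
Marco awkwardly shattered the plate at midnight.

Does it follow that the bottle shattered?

no

Nothing is said about any bottle; only the plate is affected.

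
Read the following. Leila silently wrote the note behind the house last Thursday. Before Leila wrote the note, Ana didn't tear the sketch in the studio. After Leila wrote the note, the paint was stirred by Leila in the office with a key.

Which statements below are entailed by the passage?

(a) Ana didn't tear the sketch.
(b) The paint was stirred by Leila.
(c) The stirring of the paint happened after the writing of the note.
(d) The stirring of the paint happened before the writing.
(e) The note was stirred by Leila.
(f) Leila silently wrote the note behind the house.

(b), (c), (f)

(a) Not entailed — dropping 'in the studio' under negation is not valid — the original leaves open that Ana tore the sketch some other way.
(b) Entailed — dropping 'in the office', 'with a key' leaves a sub-description the original still satisfies.
(c) Entailed — the narrative places the writing before the stirring.
(d) Not entailed — the narrative places the writing before the stirring, not after.
(e) Not entailed — Leila stirred the paint, not the note; the note belongs to the writing event.
(f) Entailed — this follows by dropping conjuncts from the writing event's description.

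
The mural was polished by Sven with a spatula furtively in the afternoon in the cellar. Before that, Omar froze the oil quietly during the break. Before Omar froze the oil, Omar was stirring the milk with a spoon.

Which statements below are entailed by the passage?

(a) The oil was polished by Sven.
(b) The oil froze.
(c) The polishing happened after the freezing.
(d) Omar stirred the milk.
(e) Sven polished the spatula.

(a) Not entailed — Sven polished the mural, not the oil; the oil belongs to the freezing event.
(b) Entailed — 'Omar froze the oil' is causative; it entails the inchoative 'the oil froze'.
(c) Entailed — the narrative places the freezing before the polishing.
(d) Entailed — 'stir' is an activity; 'was stirring' entails that some stirring happened, so 'stirred' holds.
(e) Not entailed — the spatula is the instrument, not what was polished.

(b), (c), (d)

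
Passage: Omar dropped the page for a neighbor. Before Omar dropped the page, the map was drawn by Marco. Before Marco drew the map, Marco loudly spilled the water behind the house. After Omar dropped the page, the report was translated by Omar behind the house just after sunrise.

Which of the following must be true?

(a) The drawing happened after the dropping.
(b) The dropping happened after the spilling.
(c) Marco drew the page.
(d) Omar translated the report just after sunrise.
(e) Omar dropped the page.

(a) Not entailed — the narrative places the drawing before the dropping, not after.
(b) Entailed — the narrative places the spilling before the dropping.
(c) Not entailed — Marco drew the map, not the page; the page belongs to the dropping event.
(d) Entailed — dropping 'behind the house' leaves a sub-description the original still satisfies.
(e) Entailed — this follows by dropping conjuncts from the dropping event's description.

(b), (d), (e)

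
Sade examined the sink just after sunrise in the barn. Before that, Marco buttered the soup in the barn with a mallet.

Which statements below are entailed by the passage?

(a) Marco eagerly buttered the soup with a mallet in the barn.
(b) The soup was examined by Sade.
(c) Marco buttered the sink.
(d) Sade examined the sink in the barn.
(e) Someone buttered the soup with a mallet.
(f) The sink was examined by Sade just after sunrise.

(a) Not entailed — 'eagerly' adds information not in the original event.
(b) Not entailed — Sade examined the sink, not the soup; the soup belongs to the buttering event.
(c) Not entailed — Marco buttered the soup, not the sink; the sink belongs to the examining event.
(d) Entailed — this follows by dropping conjuncts from the examining event's description.
(e) Entailed — this follows by dropping conjuncts from the buttering event's description.
(f) Entailed — this follows by dropping conjuncts from the examining event's description.

(d), (e), (f)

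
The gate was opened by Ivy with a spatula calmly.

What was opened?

the gate

'the gate' marks the patient of the opening event.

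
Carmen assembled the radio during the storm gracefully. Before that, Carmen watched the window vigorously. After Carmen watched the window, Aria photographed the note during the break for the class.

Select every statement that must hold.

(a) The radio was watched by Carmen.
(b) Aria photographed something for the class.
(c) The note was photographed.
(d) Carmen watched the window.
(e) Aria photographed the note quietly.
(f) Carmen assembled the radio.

(b), (c), (d), (f)

(a) Not entailed — Carmen watched the window, not the radio; the radio belongs to the assembling event.
(b) Entailed — this follows by dropping conjuncts from the photographing event's description.
(c) Entailed — the original entails any weakening of itself; this just drops 'during the break', 'for the class' and generalizes the agent.
(d) Entailed — every conjunct here is already in the original watching event.
(e) Not entailed — 'quietly' adds information not in the original event.
(f) Entailed — the original entails any weakening of itself; this just drops 'gracefully', 'during the storm'.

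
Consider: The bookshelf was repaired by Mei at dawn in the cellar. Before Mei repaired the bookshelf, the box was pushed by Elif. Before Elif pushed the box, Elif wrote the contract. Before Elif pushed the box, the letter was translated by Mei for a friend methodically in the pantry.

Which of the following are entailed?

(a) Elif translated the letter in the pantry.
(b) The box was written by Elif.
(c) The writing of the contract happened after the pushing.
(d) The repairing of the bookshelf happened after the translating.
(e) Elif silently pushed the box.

(d)

(a) Not entailed — the passage has Mei translating the letter, not Elif.
(b) Not entailed — Elif wrote the contract, not the box; the box belongs to the pushing event.
(c) Not entailed — the narrative places the writing before the pushing, not after.
(d) Entailed — the narrative places the translating before the repairing.
(e) Not entailed — 'silently' adds information not in the original event.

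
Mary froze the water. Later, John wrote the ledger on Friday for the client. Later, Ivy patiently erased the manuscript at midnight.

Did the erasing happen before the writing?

no

The narrative orders the writing before the erasing.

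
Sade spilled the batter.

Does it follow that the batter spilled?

yes

'Sade spilled the batter' is the causative; it entails the inchoative 'the batter spilled'.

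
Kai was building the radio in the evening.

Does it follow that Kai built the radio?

no

'was building' is progressive; for an accomplishment like 'build the radio', it doesn't entail completion.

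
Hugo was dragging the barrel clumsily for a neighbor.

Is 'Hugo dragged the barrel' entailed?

'drag' is atelic; if Hugo was dragging the barrel, then Hugo dragged the barrel (for some time).

yes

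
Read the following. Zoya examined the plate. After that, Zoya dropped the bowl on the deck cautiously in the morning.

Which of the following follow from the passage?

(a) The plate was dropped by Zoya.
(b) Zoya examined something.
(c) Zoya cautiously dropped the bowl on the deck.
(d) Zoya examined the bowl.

(a) Not entailed — Zoya dropped the bowl, not the plate; the plate belongs to the examining event.
(b) Entailed — this follows by dropping conjuncts from the examining event's description.
(c) Entailed — every conjunct here is already in the original dropping event.
(d) Not entailed — Zoya examined the plate, not the bowl; the bowl belongs to the dropping event.

(b), (c)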